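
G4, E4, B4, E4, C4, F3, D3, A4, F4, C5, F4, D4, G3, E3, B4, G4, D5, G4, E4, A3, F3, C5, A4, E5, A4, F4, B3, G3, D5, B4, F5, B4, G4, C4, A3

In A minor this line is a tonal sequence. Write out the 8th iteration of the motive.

Taking 7-note groups, the heads are G4, A4, B4, C5, D5: the pattern moves up a 2nd.
Extending up a 2nd: E5 → F5 → G5.
Statement 8 starts on G5 and keeps the same diatonic contour: G5 E5 B5 E5 C5 F4 D4.

G5 E5 B5 E5 C5 F4 D4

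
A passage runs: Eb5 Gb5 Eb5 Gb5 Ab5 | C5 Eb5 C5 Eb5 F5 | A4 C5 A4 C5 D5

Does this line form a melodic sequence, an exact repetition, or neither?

Each 5-note cell is the previous one transposed down a 3rd.

sequence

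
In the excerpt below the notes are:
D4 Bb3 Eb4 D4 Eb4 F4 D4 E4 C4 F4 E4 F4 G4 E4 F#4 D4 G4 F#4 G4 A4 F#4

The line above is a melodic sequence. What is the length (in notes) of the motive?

7

Try groups of 7 (3 cells in 21 notes):
D4 Bb3 Eb4 D4 Eb4 F4 D4 | E4 C4 F4 E4 F4 G4 E4 | F#4 D4 G4 F#4 G4 A4 F#4
Every group is a transposition up a 2nd of the one before; no shorter unit works.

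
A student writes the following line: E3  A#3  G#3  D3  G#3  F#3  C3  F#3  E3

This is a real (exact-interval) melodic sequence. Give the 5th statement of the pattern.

Ab2 D3 C3

Taking 3-note groups, the heads are E3, D3, C3: the pattern moves down a 2nd.
Continuing the starts: Bb2 → Ab2.
Statement 5 starts on Ab2 and keeps the same exact contour: Ab2 D3 C3.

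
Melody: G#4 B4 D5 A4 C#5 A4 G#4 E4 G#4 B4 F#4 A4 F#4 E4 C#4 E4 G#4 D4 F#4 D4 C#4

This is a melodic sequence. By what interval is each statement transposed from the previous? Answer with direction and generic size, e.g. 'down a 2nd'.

Unit = 7 notes; the statements start on G#4, E4, C#4, moving down a 3rd each time.
From G#4 to E4: down a 3rd.

down a 3rd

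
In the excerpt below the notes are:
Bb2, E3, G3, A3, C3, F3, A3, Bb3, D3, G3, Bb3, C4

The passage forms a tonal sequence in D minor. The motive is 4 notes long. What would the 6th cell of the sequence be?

With a 4-note motive the entries are Bb2, C3, D3, each up a 2nd from the previous.
Extending up a 2nd: E3 → F3 → G3.
From G3 the diatonic shape gives G3 C4 E4 F4.

G3 C4 E4 F4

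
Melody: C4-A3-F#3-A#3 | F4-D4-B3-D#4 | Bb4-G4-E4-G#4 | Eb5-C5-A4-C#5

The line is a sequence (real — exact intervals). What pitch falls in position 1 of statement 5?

Ab5

With 4-note cells, note 1 of each statement runs C4, F4, Bb4, Eb5.
Each moves up a 4th; the next is Ab5.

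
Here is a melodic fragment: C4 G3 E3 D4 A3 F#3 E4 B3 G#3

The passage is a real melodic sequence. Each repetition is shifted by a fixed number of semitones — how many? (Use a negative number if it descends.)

2

Unit = 3 notes; the statements start on C4, D4, E4, moving up a 2nd each time.
Counting half-steps from C4 to D4: 2.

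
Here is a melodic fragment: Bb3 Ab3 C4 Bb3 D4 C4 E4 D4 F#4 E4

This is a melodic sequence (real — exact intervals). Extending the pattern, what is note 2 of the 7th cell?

G#4

Grouping in 2s, the 2nd note of each cell is Ab3, Bb3, C4, D4, E4.
Extending up a 2nd: F#4 → G#4.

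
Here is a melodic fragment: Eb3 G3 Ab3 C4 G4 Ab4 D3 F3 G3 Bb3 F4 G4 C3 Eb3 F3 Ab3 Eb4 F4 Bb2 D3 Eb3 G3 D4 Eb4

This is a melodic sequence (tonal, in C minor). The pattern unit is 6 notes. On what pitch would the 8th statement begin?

Eb2

Unit = 6 notes; the statements start on Eb3, D3, C3, Bb2, moving down a 2nd each time.
Continuing: Ab2 → G2 → F2 → Eb2. Statement 8 starts on Eb2.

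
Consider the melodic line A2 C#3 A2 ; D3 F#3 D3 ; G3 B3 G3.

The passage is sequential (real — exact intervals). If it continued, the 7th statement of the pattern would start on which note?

Unit = 3 notes; the statements start on A2, D3, G3, moving up a 4th each time.
Continuing: C4 → F4 → Bb4 → Eb5. Statement 7 starts on Eb5.

Eb5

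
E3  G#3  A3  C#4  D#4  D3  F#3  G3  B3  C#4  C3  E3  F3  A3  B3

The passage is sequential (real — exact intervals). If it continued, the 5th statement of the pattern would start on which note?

Ab2

Taking 5-note groups, the heads are E3, D3, C3: the pattern moves down a 2nd.
Extending the heads down a 2nd: Bb2 → Ab2.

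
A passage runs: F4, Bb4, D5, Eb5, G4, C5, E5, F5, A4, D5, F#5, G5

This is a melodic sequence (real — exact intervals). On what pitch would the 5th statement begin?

C#5

The 4-note cells begin on F4, G4, A4 — each up a 2nd from the last.
Continuing: B4 → C#5. Statement 5 starts on C#5.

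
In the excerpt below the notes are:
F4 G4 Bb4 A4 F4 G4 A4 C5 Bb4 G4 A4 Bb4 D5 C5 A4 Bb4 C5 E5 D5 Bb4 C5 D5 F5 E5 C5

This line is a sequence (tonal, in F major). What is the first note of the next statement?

The 5-note cells begin on F4, G4, A4, Bb4, C5 — each up a 2nd from the last.
The next head, up a 2nd from C5, is D5.

D5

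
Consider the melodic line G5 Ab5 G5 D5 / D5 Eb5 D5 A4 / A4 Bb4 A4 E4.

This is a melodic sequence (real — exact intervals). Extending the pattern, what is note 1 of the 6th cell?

F#3

Grouping in 4s, the 1st note of each cell is G5, D5, A4.
Each moves down a 4th. Continuing: E4 → B3 → F#3.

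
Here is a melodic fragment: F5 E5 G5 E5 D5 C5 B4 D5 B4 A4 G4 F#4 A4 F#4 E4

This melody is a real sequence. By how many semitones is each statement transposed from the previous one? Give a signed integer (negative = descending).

-5

With a 5-note motive the entries are F5, C5, G4, each down a 4th from the previous.
F5→C5 is 72 − 77 = -5 semitones.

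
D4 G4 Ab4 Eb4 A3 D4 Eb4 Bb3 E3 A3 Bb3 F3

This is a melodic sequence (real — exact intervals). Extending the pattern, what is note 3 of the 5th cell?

The unit is 4 notes. Position-3 pitches of the 3 shown cells: Ab4, Eb4, Bb3.
Extending down a 4th: F3 → C3.

C3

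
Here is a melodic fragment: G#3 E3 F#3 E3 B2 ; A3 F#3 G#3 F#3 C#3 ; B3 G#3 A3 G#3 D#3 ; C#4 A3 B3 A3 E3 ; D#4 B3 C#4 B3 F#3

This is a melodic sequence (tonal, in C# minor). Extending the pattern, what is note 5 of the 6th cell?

The unit is 5 notes. Position-5 pitches of the 5 shown cells: B2, C#3, D#3, E3, F#3.
From F#3, up a 2nd gives G#3.

G#3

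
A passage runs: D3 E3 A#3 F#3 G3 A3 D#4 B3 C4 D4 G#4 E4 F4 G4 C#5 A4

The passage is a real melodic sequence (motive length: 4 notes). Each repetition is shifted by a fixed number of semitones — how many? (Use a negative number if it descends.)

5

Taking 4-note groups, the heads are D3, G3, C4, F4: the pattern moves up a 4th.
D3 to G3 spans +5 semitones.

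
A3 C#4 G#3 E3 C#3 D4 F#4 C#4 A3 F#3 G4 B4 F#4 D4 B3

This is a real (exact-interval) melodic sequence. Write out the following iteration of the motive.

C5 E5 B4 G4 E4

Taking 5-note groups, the heads are A3, D4, G4: the pattern moves up a 4th.
From C5 the exact shape gives C5 E5 B4 G4 E4.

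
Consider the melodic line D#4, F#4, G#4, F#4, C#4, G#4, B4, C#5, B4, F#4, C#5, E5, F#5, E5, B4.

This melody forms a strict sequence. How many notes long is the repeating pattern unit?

There are 15 notes; a 5-note unit gives 3 cells:
D#4 F#4 G#4 F#4 C#4 | G#4 B4 C#5 B4 F#4 | C#5 E5 F#5 E5 B4
Each cell is the previous one up a 4th — so the unit is 5 notes.

5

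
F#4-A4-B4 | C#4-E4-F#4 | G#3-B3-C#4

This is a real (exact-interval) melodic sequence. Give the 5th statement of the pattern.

A#2 C#3 D#3

The 3-note cells begin on F#4, C#4, G#3 — each down a 4th from the last.
Continuing the starts: D#3 → A#2.
From A#2 the exact shape gives A#2 C#3 D#3.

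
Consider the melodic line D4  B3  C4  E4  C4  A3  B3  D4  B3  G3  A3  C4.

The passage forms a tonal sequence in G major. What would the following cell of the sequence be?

A3 F#3 G3 B3

Unit = 4 notes; the statements start on D4, C4, B3, moving down a 2nd each time.
So cell 4 is A3 F#3 G3 B3.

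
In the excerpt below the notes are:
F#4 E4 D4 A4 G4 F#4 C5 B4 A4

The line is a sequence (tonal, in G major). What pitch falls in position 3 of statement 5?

With 3-note cells, note 3 of each statement runs D4, F#4, A4.
Extending up a 3rd: C5 → E5.

E5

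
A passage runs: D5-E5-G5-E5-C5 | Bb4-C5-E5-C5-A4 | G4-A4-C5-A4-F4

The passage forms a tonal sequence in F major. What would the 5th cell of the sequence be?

Unit = 5 notes; the statements start on D5, Bb4, G4, moving down a 3rd each time.
Extending down a 3rd: E4 → C4.
So cell 5 is C4 D4 F4 D4 Bb3.

C4 D4 F4 D4 Bb3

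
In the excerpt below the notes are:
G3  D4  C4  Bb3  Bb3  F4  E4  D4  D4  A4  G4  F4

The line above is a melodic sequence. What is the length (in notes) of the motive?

Try groups of 4 (3 cells in 12 notes):
G3 D4 C4 Bb3 | Bb3 F4 E4 D4 | D4 A4 G4 F4
Every group is a transposition up a 3rd of the one before; no shorter unit works.

4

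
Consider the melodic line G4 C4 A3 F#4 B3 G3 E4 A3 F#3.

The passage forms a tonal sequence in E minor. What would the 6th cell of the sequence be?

B3 E3 C3

Taking 3-note groups, the heads are G4, F#4, E4: the pattern moves down a 2nd.
Carrying on: D4 → C4 → B3.
Statement 6 starts on B3 and keeps the same diatonic contour: B3 E3 C3.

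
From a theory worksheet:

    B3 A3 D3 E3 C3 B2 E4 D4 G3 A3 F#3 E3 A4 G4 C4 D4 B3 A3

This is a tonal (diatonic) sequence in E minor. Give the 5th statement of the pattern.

G5 F#5 B4 C5 A4 G4

Taking 6-note groups, the heads are B3, E4, A4: the pattern moves up a 4th.
Extending up a 4th: D5 → G5.
So cell 5 is G5 F#5 B4 C5 A4 G4.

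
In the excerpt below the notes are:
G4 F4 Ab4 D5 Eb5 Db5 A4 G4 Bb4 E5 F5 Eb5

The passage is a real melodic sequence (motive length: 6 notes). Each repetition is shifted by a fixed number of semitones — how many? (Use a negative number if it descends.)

2

The 6-note cells begin on G4, A4 — each up a 2nd from the last.
G4 to A4 spans +2 semitones.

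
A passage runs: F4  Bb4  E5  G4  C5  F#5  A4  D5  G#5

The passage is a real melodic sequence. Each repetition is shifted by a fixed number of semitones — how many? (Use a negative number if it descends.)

2

With a 3-note motive the entries are F4, G4, A4, each up a 2nd from the previous.
F4→G4 is 67 − 65 = 2 semitones.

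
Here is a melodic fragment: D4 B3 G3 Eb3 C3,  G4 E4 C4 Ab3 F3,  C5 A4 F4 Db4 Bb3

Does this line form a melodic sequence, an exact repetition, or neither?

Each 5-note cell is the previous one transposed up a 4th.

sequence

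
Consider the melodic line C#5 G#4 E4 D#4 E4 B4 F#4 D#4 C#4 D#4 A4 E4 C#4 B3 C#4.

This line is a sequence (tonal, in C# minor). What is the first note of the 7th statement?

With a 5-note motive the entries are C#5, B4, A4, each down a 2nd from the previous.
Extending the heads down a 2nd: G#4 → F#4 → E4 → D#4.

D#4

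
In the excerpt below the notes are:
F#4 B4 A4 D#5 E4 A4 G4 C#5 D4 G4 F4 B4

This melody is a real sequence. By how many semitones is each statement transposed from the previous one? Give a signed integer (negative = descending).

Taking 4-note groups, the heads are F#4, E4, D4: the pattern moves down a 2nd.
F#4 to E4 spans -2 semitones.

-2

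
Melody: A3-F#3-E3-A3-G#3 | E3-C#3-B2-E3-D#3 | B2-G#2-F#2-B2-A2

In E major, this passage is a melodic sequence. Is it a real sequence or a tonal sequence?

Every note is diatonic to E major.
Cell 1 has -1 semitones from note 4 to 5, but cell 3 has -2 — the interval quality changes while the contour stays the same, which is the hallmark of a tonal sequence.

tonal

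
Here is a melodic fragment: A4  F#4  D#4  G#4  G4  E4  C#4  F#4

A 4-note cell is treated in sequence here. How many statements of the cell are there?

2

8 notes in groups of 4 gives 8/4 = 2 statements.
Starts: A4, G4 — each down a 2nd.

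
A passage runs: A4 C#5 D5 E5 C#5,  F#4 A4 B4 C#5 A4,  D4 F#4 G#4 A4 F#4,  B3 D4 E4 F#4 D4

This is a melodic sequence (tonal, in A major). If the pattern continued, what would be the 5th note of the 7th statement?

E3

Grouping in 5s, the 5th note of each cell is C#5, A4, F#4, D4.
Extending down a 3rd: B3 → G#3 → E3.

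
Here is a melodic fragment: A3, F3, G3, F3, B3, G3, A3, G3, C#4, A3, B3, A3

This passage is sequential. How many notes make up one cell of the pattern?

Try groups of 4 (3 cells in 12 notes):
A3 F3 G3 F3 | B3 G3 A3 G3 | C#4 A3 B3 A3
Each cell is the previous one up a 2nd — so the unit is 4 notes.

4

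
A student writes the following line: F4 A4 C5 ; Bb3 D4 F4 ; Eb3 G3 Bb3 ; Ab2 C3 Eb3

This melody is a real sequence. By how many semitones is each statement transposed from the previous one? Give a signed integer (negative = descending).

Unit = 3 notes; the statements start on F4, Bb3, Eb3, Ab2, moving down a 5th each time.
Counting half-steps from F4 to Bb3: -7.

-7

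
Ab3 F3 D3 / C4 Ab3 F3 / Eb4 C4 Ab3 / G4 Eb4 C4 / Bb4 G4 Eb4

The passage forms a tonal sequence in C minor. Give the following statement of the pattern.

With a 3-note motive the entries are Ab3, C4, Eb4, G4, Bb4, each up a 3rd from the previous.
Statement 6 starts on D5 and keeps the same diatonic contour: D5 Bb4 G4.

D5 Bb4 G4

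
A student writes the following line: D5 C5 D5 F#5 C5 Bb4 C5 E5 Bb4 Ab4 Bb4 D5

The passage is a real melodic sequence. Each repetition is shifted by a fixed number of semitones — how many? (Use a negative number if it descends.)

-2

The 4-note cells begin on D5, C5, Bb4 — each down a 2nd from the last.
D5→C5 is 72 − 74 = -2 semitones.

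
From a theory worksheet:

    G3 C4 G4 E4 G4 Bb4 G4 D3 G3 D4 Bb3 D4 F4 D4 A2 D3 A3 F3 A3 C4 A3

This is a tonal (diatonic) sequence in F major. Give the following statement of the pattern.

Taking 7-note groups, the heads are G3, D3, A2: the pattern moves down a 4th.
From E2 the diatonic shape gives E2 A2 E3 C3 E3 G3 E3.

E2 A2 E3 C3 E3 G3 E3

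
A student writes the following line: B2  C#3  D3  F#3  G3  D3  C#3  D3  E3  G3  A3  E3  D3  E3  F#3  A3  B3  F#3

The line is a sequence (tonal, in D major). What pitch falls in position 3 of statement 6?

B3

The unit is 6 notes. Position-3 pitches of the 3 shown cells: D3, E3, F#3.
Extending up a 2nd: G3 → A3 → B3.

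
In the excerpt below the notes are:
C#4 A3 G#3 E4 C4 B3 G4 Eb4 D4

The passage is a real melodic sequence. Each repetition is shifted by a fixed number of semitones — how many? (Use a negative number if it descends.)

Unit = 3 notes; the statements start on C#4, E4, G4, moving up a 3rd each time.
Counting half-steps from C#4 to E4: 3.

3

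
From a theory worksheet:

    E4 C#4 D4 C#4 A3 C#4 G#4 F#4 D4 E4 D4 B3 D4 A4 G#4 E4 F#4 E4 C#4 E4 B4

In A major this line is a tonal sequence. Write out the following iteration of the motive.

Unit = 7 notes; the statements start on E4, F#4, G#4, moving up a 2nd each time.
So cell 4 is A4 F#4 G#4 F#4 D4 F#4 C#5.

A4 F#4 G#4 F#4 D4 F#4 C#5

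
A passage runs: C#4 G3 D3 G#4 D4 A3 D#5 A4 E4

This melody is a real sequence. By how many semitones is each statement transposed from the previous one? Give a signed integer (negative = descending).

Unit = 3 notes; the statements start on C#4, G#4, D#5, moving up a 5th each time.
C#4→G#4 is 68 − 61 = 7 semitones.

7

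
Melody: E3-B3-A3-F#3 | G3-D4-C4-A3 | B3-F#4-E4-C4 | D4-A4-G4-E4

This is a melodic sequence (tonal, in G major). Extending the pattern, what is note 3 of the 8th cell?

Grouping in 4s, the 3rd note of each cell is A3, C4, E4, G4.
Each moves up a 3rd. Continuing: B4 → D5 → F#5 → A5.

A5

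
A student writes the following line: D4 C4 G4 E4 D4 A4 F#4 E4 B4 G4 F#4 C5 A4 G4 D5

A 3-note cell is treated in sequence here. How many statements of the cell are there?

5

15 notes in groups of 3 gives 15/3 = 5 statements.
Starts: D4, E4, F#4, G4, A4 — each up a 2nd.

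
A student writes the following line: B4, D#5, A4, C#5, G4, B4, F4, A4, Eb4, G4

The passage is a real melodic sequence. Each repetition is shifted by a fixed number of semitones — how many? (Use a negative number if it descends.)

Unit = 2 notes; the statements start on B4, A4, G4, F4, Eb4, moving down a 2nd each time.
Counting half-steps from B4 to A4: -2.

-2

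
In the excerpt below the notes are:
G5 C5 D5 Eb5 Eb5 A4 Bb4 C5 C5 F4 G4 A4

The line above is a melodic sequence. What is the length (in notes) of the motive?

12 notes total. Splitting into 3 groups of 4:
G5 C5 D5 Eb5 | Eb5 A4 Bb4 C5 | C5 F4 G4 A4
Each cell is the previous one down a 3rd — so the unit is 4 notes.

4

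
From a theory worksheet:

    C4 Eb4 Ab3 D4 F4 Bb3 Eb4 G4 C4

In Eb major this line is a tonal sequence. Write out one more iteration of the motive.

Unit = 3 notes; the statements start on C4, D4, Eb4, moving up a 2nd each time.
So cell 4 is F4 Ab4 D4.

F4 Ab4 D4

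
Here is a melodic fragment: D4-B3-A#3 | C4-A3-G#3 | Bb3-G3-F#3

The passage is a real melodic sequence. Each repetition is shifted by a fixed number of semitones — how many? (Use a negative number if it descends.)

-2

With a 3-note motive the entries are D4, C4, Bb3, each down a 2nd from the previous.
D4→C4 is 60 − 62 = -2 semitones.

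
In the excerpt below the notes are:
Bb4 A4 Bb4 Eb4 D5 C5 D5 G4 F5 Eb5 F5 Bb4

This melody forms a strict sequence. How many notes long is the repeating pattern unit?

4

12 notes total. Splitting into 3 groups of 4:
Bb4 A4 Bb4 Eb4 | D5 C5 D5 G4 | F5 Eb5 F5 Bb4
Each cell is the previous one up a 3rd — so the unit is 4 notes.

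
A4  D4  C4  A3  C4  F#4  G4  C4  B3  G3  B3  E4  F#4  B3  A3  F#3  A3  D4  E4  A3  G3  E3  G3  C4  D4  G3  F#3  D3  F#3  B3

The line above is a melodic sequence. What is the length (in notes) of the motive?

Try groups of 6 (5 cells in 30 notes):
A4 D4 C4 A3 C4 F#4 | G4 C4 B3 G3 B3 E4 | F#4 B3 A3 F#3 A3 D4 | E4 A3 G3 E3 G3 C4 | D4 G3 F#3 D3 F#3 B3
Each cell is the previous one down a 2nd — so the unit is 6 notes.

6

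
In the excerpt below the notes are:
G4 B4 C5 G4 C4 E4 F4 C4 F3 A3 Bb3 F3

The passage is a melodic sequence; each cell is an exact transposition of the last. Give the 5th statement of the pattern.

With a 4-note motive the entries are G4, C4, F3, each down a 5th from the previous.
Carrying on: Bb2 → Eb2.
From Eb2 the exact shape gives Eb2 G2 Ab2 Eb2.

Eb2 G2 Ab2 Eb2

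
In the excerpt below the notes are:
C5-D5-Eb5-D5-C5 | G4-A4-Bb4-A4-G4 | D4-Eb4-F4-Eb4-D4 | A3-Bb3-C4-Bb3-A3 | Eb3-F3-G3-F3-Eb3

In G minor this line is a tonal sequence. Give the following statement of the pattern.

Bb2 C3 D3 C3 Bb2

The 5-note cells begin on C5, G4, D4, A3, Eb3 — each down a 4th from the last.
Statement 6 starts on Bb2 and keeps the same diatonic contour: Bb2 C3 D3 C3 Bb2.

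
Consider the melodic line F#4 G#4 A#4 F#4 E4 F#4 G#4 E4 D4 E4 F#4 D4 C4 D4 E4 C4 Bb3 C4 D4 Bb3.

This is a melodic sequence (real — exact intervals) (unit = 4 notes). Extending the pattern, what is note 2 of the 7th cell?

The unit is 4 notes. Position-2 pitches of the 5 shown cells: G#4, F#4, E4, D4, C4.
Each moves down a 2nd. Continuing: Bb3 → Ab3.

Ab3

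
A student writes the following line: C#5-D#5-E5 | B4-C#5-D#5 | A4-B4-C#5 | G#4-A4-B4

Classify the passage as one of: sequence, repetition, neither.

Each 3-note cell is the previous one transposed down a 2nd.

sequence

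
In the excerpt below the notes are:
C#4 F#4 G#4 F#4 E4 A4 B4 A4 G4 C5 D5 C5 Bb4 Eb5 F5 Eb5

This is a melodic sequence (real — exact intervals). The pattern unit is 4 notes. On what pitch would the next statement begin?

Db5

Unit = 4 notes; the statements start on C#4, E4, G4, Bb4, moving up a 3rd each time.
One more step up a 3rd gives Db5.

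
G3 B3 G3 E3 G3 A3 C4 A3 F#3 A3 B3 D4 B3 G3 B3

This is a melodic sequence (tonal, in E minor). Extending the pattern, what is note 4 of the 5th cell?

Grouping in 5s, the 4th note of each cell is E3, F#3, G3.
Carrying that up a 2nd forward: A3 → B3.

B3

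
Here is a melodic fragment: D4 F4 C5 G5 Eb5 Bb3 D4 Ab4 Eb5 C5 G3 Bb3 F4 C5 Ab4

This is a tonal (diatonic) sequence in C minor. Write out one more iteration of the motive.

The 5-note cells begin on D4, Bb3, G3 — each down a 3rd from the last.
Statement 4 starts on Eb3 and keeps the same diatonic contour: Eb3 G3 D4 Ab4 F4.

Eb3 G3 D4 Ab4 F4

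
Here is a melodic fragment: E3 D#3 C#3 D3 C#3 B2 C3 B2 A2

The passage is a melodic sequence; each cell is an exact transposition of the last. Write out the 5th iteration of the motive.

With a 3-note motive the entries are E3, D3, C3, each down a 2nd from the previous.
Continuing the starts: Bb2 → Ab2.
From Ab2 the exact shape gives Ab2 G2 F2.

Ab2 G2 F2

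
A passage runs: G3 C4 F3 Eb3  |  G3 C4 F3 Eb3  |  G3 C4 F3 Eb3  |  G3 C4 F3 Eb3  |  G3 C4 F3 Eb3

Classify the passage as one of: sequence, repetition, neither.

repetition

Each 4-note cell is identical (G3 C4 F3 Eb3), restated at the same pitch.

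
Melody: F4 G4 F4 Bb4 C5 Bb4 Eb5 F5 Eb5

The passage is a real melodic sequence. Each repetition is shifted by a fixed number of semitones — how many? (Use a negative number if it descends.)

5

The 3-note cells begin on F4, Bb4, Eb5 — each up a 4th from the last.
F4→Bb4 is 70 − 65 = 5 semitones.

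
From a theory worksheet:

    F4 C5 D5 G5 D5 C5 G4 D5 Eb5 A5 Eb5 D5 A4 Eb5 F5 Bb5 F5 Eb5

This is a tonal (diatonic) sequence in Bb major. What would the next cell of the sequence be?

Bb4 F5 G5 C6 G5 F5

Taking 6-note groups, the heads are F4, G4, A4: the pattern moves up a 2nd.
Statement 4 starts on Bb4 and keeps the same diatonic contour: Bb4 F5 G5 C6 G5 F5.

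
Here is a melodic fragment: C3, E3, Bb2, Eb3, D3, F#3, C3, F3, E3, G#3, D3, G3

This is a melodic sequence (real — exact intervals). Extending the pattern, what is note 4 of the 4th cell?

A3

With 4-note cells, note 4 of each statement runs Eb3, F3, G3.
One more up a 2nd gives A3.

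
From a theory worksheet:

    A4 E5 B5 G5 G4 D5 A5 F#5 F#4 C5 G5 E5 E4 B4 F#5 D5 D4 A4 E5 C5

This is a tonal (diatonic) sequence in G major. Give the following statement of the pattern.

C4 G4 D5 B4

The 4-note cells begin on A4, G4, F#4, E4, D4 — each down a 2nd from the last.
So cell 6 is C4 G4 D5 B4.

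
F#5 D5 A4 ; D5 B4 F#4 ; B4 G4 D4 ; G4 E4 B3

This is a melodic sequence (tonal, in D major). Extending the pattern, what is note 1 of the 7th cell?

A3

Grouping in 3s, the 1st note of each cell is F#5, D5, B4, G4.
Extending down a 3rd: E4 → C#4 → A3.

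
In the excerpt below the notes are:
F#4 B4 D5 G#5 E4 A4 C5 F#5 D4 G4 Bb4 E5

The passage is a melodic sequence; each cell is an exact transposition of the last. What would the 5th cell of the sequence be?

The 4-note cells begin on F#4, E4, D4 — each down a 2nd from the last.
Continuing the starts: C4 → Bb3.
Statement 5 starts on Bb3 and keeps the same exact contour: Bb3 Eb4 Gb4 C5.

Bb3 Eb4 Gb4 C5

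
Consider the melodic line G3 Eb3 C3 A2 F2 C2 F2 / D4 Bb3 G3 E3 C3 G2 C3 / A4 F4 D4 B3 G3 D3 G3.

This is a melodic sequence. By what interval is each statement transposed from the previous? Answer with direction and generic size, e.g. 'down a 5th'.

Unit = 7 notes; the statements start on G3, D4, A4, moving up a 5th each time.
G3 to D4 is up a 5th.

up a 5th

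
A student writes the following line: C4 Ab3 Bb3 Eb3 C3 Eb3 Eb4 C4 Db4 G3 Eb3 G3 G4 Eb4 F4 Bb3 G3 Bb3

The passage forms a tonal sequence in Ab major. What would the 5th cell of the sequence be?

Taking 6-note groups, the heads are C4, Eb4, G4: the pattern moves up a 3rd.
Continuing the starts: Bb4 → Db5.
Statement 5 starts on Db5 and keeps the same diatonic contour: Db5 Bb4 C5 F4 Db4 F4.

Db5 Bb4 C5 F4 Db4 F4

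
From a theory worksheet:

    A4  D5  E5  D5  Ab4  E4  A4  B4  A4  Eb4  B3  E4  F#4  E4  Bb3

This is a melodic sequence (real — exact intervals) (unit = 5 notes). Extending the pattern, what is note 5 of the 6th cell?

G2

The unit is 5 notes. Position-5 pitches of the 3 shown cells: Ab4, Eb4, Bb3.
Each moves down a 4th. Continuing: F3 → C3 → G2.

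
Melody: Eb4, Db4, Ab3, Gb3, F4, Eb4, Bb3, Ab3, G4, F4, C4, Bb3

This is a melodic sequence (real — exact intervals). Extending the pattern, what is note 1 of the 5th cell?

The unit is 4 notes. Position-1 pitches of the 3 shown cells: Eb4, F4, G4.
Carrying that up a 2nd forward: A4 → B4.

B4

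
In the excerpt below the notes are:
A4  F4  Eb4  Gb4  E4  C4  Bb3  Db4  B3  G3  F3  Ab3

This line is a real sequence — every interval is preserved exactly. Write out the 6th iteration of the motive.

G#2 E2 D2 F2

With a 4-note motive the entries are A4, E4, B3, each down a 4th from the previous.
Extending down a 4th: F#3 → C#3 → G#2.
Statement 6 starts on G#2 and keeps the same exact contour: G#2 E2 D2 F2.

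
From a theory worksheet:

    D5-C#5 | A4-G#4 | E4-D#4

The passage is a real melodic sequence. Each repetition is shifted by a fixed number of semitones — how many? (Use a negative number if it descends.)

-5

With a 2-note motive the entries are D5, A4, E4, each down a 4th from the previous.
D5 to A4 spans -5 semitones.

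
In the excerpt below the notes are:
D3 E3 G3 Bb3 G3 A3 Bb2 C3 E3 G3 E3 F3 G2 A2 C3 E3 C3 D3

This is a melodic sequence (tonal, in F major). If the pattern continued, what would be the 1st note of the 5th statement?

The unit is 6 notes. Position-1 pitches of the 3 shown cells: D3, Bb2, G2.
Each moves down a 3rd. Continuing: E2 → C2.

C2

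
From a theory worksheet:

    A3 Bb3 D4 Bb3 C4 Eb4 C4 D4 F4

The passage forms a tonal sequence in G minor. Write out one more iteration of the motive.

D4 Eb4 G4

With a 3-note motive the entries are A3, Bb3, C4, each up a 2nd from the previous.
From D4 the diatonic shape gives D4 Eb4 G4.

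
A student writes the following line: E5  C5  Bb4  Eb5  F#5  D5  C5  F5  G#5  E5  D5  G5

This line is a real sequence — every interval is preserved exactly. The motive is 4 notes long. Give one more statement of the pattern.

The 4-note cells begin on E5, F#5, G#5 — each up a 2nd from the last.
So cell 4 is A#5 F#5 E5 A5.

A#5 F#5 E5 A5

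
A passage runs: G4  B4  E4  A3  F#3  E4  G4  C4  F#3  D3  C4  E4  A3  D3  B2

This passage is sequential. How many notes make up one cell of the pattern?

5

Try groups of 5 (3 cells in 15 notes):
G4 B4 E4 A3 F#3 | E4 G4 C4 F#3 D3 | C4 E4 A3 D3 B2
Every group is a transposition down a 3rd of the one before; no shorter unit works.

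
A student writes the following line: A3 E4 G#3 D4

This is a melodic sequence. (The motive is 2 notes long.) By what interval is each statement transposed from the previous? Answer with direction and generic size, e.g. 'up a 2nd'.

down a 2nd

The 2-note cells begin on A3, G#3 — each down a 2nd from the last.
From A3 to G#3: down a 2nd.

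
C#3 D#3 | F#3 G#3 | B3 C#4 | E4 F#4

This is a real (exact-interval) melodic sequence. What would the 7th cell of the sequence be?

G5 A5

The 2-note cells begin on C#3, F#3, B3, E4 — each up a 4th from the last.
Extending up a 4th: A4 → D5 → G5.
From G5 the exact shape gives G5 A5.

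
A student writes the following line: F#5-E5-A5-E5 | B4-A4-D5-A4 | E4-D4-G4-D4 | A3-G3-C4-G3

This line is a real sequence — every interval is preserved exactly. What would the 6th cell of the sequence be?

Taking 4-note groups, the heads are F#5, B4, E4, A3: the pattern moves down a 5th.
Extending down a 5th: D3 → G2.
From G2 the exact shape gives G2 F2 Bb2 F2.

G2 F2 Bb2 F2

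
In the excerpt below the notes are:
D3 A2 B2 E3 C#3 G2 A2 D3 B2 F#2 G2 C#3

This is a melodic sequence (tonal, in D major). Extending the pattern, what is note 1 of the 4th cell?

A2

Grouping in 4s, the 1st note of each cell is D3, C#3, B2.
From B2, down a 2nd gives A2.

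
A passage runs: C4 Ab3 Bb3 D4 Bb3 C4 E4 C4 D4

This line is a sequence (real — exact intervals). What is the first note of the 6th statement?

Taking 3-note groups, the heads are C4, D4, E4: the pattern moves up a 2nd.
Extending the heads up a 2nd: F#4 → G#4 → A#4.

A#4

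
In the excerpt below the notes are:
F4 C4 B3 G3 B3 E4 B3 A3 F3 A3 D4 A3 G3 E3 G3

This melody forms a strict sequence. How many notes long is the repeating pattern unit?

15 notes total. Splitting into 3 groups of 5:
F4 C4 B3 G3 B3 | E4 B3 A3 F3 A3 | D4 A3 G3 E3 G3
Each cell is the previous one down a 2nd — so the unit is 5 notes.

5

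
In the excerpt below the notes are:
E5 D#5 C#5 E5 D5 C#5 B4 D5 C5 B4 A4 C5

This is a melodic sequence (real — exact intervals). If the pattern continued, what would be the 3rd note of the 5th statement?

F4

The unit is 4 notes. Position-3 pitches of the 3 shown cells: C#5, B4, A4.
Carrying that down a 2nd forward: G4 → F4.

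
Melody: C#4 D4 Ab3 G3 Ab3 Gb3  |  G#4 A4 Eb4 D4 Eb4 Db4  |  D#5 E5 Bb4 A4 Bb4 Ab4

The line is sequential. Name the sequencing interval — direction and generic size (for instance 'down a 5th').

The 6-note cells begin on C#4, G#4, D#5 — each up a 5th from the last.
From C#4 to G#4: up a 5th.

up a 5th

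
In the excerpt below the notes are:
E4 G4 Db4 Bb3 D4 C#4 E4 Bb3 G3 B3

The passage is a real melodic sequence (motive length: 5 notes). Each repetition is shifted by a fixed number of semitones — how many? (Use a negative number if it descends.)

The 5-note cells begin on E4, C#4 — each down a 3rd from the last.
Counting half-steps from E4 to C#4: -3.

-3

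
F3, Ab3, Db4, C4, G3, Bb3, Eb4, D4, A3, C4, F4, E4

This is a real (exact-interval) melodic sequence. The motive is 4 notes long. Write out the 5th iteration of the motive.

With a 4-note motive the entries are F3, G3, A3, each up a 2nd from the previous.
Continuing the starts: B3 → C#4.
Statement 5 starts on C#4 and keeps the same exact contour: C#4 E4 A4 G#4.

C#4 E4 A4 G#4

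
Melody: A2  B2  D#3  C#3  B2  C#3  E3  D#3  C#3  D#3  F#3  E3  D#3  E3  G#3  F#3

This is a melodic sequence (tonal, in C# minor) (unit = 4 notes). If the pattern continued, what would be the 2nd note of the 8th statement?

B3

With 4-note cells, note 2 of each statement runs B2, C#3, D#3, E3.
Extending up a 2nd: F#3 → G#3 → A3 → B3.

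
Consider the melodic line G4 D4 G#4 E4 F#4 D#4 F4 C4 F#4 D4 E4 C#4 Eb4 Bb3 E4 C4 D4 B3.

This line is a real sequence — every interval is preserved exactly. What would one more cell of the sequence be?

Db4 Ab3 D4 Bb3 C4 A3

The 6-note cells begin on G4, F4, Eb4 — each down a 2nd from the last.
From Db4 the exact shape gives Db4 Ab3 D4 Bb3 C4 A3.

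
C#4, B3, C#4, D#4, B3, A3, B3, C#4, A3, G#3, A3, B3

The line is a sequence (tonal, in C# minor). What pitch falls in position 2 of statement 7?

C#3

With 4-note cells, note 2 of each statement runs B3, A3, G#3.
Carrying that down a 2nd forward: F#3 → E3 → D#3 → C#3.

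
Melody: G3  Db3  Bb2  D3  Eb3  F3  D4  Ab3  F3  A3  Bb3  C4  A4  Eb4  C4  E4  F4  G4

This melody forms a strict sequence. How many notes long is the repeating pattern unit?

Try groups of 6 (3 cells in 18 notes):
G3 Db3 Bb2 D3 Eb3 F3 | D4 Ab3 F3 A3 Bb3 C4 | A4 Eb4 C4 E4 F4 G4
Every group is a transposition up a 5th of the one before; no shorter unit works.

6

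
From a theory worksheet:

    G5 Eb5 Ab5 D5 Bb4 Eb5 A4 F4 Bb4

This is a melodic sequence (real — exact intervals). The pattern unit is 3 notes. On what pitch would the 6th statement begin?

F#3

Unit = 3 notes; the statements start on G5, D5, A4, moving down a 4th each time.
Extending the heads down a 4th: E4 → B3 → F#3.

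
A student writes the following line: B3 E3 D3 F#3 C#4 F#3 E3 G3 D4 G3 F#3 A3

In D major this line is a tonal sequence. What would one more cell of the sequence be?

E4 A3 G3 B3

The 4-note cells begin on B3, C#4, D4 — each up a 2nd from the last.
From E4 the diatonic shape gives E4 A3 G3 B3.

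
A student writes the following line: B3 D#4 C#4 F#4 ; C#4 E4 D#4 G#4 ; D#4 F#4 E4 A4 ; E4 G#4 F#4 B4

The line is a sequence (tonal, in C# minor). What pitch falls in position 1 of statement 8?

B4

The unit is 4 notes. Position-1 pitches of the 4 shown cells: B3, C#4, D#4, E4.
Extending up a 2nd: F#4 → G#4 → A4 → B4.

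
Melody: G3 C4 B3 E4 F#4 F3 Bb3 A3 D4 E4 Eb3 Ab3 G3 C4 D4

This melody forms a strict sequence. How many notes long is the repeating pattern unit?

15 notes total. Splitting into 3 groups of 5:
G3 C4 B3 E4 F#4 | F3 Bb3 A3 D4 E4 | Eb3 Ab3 G3 C4 D4
Every group is a transposition down a 2nd of the one before; no shorter unit works.

5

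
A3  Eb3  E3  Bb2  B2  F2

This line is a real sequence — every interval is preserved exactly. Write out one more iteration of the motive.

F#2 C2

Unit = 2 notes; the statements start on A3, E3, B2, moving down a 4th each time.
So cell 4 is F#2 C2.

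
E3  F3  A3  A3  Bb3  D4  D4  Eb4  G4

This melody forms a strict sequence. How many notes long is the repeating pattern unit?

There are 9 notes; a 3-note unit gives 3 cells:
E3 F3 A3 | A3 Bb3 D4 | D4 Eb4 G4
Every group is a transposition up a 4th of the one before; no shorter unit works.

3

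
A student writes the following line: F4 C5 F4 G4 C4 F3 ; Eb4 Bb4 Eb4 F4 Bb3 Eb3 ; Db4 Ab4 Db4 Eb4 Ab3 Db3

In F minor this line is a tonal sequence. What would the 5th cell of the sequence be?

With a 6-note motive the entries are F4, Eb4, Db4, each down a 2nd from the previous.
Carrying on: C4 → Bb3.
So cell 5 is Bb3 F4 Bb3 C4 F3 Bb2.

Bb3 F4 Bb3 C4 F3 Bb2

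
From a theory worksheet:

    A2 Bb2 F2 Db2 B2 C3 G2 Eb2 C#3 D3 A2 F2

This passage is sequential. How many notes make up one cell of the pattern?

There are 12 notes; a 4-note unit gives 3 cells:
A2 Bb2 F2 Db2 | B2 C3 G2 Eb2 | C#3 D3 A2 F2
Every group is a transposition up a 2nd of the one before; no shorter unit works.

4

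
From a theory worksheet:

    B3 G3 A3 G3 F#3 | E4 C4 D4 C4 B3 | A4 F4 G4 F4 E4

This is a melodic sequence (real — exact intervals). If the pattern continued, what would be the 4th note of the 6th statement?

Ab5

With 5-note cells, note 4 of each statement runs G3, C4, F4.
Extending up a 4th: Bb4 → Eb5 → Ab5.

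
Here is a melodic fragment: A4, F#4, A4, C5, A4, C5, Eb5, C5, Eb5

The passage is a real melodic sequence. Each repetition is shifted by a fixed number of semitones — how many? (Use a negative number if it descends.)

3

Taking 3-note groups, the heads are A4, C5, Eb5: the pattern moves up a 3rd.
Counting half-steps from A4 to C5: 3.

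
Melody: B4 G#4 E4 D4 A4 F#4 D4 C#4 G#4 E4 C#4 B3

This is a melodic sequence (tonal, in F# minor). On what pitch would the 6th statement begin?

The 4-note cells begin on B4, A4, G#4 — each down a 2nd from the last.
Continuing: F#4 → E4 → D4. Statement 6 starts on D4.

D4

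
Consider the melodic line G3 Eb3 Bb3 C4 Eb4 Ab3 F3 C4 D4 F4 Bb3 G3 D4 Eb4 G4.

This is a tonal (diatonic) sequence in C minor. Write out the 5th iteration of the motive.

D4 Bb3 F4 G4 Bb4

Taking 5-note groups, the heads are G3, Ab3, Bb3: the pattern moves up a 2nd.
Carrying on: C4 → D4.
From D4 the diatonic shape gives D4 Bb3 F4 G4 Bb4.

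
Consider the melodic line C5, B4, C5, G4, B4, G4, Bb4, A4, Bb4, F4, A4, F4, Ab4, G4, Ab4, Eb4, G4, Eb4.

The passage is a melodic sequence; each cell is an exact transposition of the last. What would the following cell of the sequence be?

Gb4 F4 Gb4 Db4 F4 Db4

With a 6-note motive the entries are C5, Bb4, Ab4, each down a 2nd from the previous.
So cell 4 is Gb4 F4 Gb4 Db4 F4 Db4.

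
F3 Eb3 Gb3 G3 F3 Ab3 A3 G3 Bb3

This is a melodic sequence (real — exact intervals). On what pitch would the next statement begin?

B3

With a 3-note motive the entries are F3, G3, A3, each up a 2nd from the previous.
The next head, up a 2nd from A3, is B3.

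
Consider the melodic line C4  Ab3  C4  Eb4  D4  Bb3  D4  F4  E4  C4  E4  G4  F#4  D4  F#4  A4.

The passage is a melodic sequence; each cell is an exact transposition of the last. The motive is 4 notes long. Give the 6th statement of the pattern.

Unit = 4 notes; the statements start on C4, D4, E4, F#4, moving up a 2nd each time.
Extending up a 2nd: G#4 → A#4.
So cell 6 is A#4 F#4 A#4 C#5.

A#4 F#4 A#4 C#5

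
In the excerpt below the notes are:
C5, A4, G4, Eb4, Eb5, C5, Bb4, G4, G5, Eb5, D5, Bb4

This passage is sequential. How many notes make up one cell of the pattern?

4

12 notes total. Splitting into 3 groups of 4:
C5 A4 G4 Eb4 | Eb5 C5 Bb4 G4 | G5 Eb5 D5 Bb4
That's a consistent up a 3rd shift per cell, and no other grouping gives one.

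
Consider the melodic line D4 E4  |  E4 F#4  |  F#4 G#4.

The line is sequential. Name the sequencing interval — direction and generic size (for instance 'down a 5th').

Unit = 2 notes; the statements start on D4, E4, F#4, moving up a 2nd each time.
From D4 to E4: up a 2nd.

up a 2nd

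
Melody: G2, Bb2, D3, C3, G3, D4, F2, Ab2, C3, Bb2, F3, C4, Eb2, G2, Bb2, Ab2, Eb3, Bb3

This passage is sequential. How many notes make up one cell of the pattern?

6

Try groups of 6 (3 cells in 18 notes):
G2 Bb2 D3 C3 G3 D4 | F2 Ab2 C3 Bb2 F3 C4 | Eb2 G2 Bb2 Ab2 Eb3 Bb3
Every group is a transposition down a 2nd of the one before; no shorter unit works.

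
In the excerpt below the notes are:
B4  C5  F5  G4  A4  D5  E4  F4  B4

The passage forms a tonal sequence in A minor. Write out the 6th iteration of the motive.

The 3-note cells begin on B4, G4, E4 — each down a 3rd from the last.
Continuing the starts: C4 → A3 → F3.
So cell 6 is F3 G3 C4.

F3 G3 C4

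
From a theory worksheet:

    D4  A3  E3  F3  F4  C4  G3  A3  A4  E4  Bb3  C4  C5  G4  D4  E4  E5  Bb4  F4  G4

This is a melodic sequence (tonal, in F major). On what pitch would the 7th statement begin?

Bb5

The 4-note cells begin on D4, F4, A4, C5, E5 — each up a 3rd from the last.
Extending the heads up a 3rd: G5 → Bb5.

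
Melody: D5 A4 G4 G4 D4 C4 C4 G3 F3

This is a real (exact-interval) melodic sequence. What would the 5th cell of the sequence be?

Unit = 3 notes; the statements start on D5, G4, C4, moving down a 5th each time.
Carrying on: F3 → Bb2.
So cell 5 is Bb2 F2 Eb2.

Bb2 F2 Eb2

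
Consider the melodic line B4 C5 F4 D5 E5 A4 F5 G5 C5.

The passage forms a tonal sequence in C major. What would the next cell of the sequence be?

Taking 3-note groups, the heads are B4, D5, F5: the pattern moves up a 3rd.
So cell 4 is A5 B5 E5.

A5 B5 E5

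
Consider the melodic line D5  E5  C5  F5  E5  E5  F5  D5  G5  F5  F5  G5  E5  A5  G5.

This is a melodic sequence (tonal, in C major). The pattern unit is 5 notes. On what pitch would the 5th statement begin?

The 5-note cells begin on D5, E5, F5 — each up a 2nd from the last.
Extending the heads up a 2nd: G5 → A5.

A5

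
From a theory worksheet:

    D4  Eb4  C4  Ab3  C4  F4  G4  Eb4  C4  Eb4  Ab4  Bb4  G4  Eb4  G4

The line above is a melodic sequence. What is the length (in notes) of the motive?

5

There are 15 notes; a 5-note unit gives 3 cells:
D4 Eb4 C4 Ab3 C4 | F4 G4 Eb4 C4 Eb4 | Ab4 Bb4 G4 Eb4 G4
Each cell is the previous one up a 3rd — so the unit is 5 notes.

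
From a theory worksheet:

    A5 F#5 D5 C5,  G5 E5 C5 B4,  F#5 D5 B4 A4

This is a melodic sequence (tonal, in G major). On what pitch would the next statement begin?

Unit = 4 notes; the statements start on A5, G5, F#5, moving down a 2nd each time.
The next head, down a 2nd from F#5, is E5.

E5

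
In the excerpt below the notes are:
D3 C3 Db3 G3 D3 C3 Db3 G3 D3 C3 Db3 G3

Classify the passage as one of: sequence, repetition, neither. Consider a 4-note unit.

repetition

Each 4-note cell is identical (D3 C3 Db3 G3), restated at the same pitch.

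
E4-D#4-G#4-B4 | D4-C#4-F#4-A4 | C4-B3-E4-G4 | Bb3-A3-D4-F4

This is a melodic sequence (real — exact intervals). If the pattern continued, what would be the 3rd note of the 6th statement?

Bb3

The unit is 4 notes. Position-3 pitches of the 4 shown cells: G#4, F#4, E4, D4.
Carrying that down a 2nd forward: C4 → Bb3.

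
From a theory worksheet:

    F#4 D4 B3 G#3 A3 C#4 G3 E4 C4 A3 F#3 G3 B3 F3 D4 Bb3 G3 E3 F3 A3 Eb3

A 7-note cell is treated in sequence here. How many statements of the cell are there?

3

21 notes in groups of 7 gives 21/7 = 3 statements.
Starts: F#4, E4, D4 — each down a 2nd.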